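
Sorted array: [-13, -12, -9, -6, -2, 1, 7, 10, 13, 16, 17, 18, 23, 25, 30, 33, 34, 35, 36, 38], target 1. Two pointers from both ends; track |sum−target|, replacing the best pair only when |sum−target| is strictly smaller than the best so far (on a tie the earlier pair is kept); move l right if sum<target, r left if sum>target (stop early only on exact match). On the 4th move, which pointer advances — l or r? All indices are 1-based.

r

l=1 r=20: -13+38=25 d=24 *, r--
l=1 r=19: -13+36=23 d=22 *, r--
l=1 r=18: -13+35=22 d=21 *, r--
l=1 r=17: -13+34=21 d=20 *, r--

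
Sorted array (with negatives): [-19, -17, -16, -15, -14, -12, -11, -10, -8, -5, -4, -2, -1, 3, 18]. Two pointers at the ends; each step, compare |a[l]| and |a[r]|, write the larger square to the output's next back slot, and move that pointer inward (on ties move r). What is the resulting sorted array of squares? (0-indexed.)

[1, 4, 9, 16, 25, 64, 100, 121, 144, 196, 225, 256, 289, 324, 361]

[0,14] |-19|>|18| out[14]=361 → l++
[1,14] |-17|<=|18| out[13]=324 → r--
[1,13] |-17|>|3| out[12]=289 → l++
[2,13] |-16|>|3| out[11]=256 → l++
[3,13] |-15|>|3| out[10]=225 → l++
[4,13] |-14|>|3| out[9]=196 → l++
[5,13] |-12|>|3| out[8]=144 → l++
[6,13] |-11|>|3| out[7]=121 → l++
[7,13] |-10|>|3| out[6]=100 → l++
[8,13] |-8|>|3| out[5]=64 → l++
[9,13] |-5|>|3| out[4]=25 → l++
[10,13] |-4|>|3| out[3]=16 → l++
[11,13] |-2|<=|3| out[2]=9 → r--
[11,12] |-2|>|-1| out[1]=4 → l++
[12,12] |-1|<=|-1| out[0]=1 → r--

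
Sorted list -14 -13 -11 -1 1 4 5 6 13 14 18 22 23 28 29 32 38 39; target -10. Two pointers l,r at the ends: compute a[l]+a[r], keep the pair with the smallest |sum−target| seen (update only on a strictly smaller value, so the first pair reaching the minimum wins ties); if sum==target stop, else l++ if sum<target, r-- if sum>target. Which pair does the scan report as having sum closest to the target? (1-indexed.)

pair (-14, 4) with sum -10 (|Δ|=0)

l=1 r=18: -14+39=25 d=35 *, r--
l=1 r=17: -14+38=24 d=34 *, r--
l=1 r=16: -14+32=18 d=28 *, r--
l=1 r=15: -14+29=15 d=25 *, r--
l=1 r=14: -14+28=14 d=24 *, r--
l=1 r=13: -14+23=9 d=19 *, r--
l=1 r=12: -14+22=8 d=18 *, r--
l=1 r=11: -14+18=4 d=14 *, r--
l=1 r=10: -14+14=0 d=10 *, r--
l=1 r=9: -14+13=-1 d=9 *, r--
l=1 r=8: -14+6=-8 d=2 *, r--
l=1 r=7: -14+5=-9 d=1 *, r--
l=1 r=6: -14+4=-10 d=0 *, stop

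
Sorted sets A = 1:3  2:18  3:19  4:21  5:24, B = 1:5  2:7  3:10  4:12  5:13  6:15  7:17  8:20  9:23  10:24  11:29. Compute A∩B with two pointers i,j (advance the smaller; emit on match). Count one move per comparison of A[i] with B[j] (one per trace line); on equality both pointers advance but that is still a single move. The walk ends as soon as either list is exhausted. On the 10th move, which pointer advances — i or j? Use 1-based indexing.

i

i=1 j=1: 3<5, i++
i=2 j=1: 18>5, j++
i=2 j=2: 18>7, j++
i=2 j=3: 18>10, j++
i=2 j=4: 18>12, j++
i=2 j=5: 18>13, j++
i=2 j=6: 18>15, j++
i=2 j=7: 18>17, j++
i=2 j=8: 18<20, i++
i=3 j=8: 19<20, i++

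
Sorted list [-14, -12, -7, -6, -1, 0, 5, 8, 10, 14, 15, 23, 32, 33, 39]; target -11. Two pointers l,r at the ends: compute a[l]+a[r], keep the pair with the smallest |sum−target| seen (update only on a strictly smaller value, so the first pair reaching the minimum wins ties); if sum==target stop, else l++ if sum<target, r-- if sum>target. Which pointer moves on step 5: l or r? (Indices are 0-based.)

l=0 r=14: -14+39=25 d=36 *, r--
l=0 r=13: -14+33=19 d=30 *, r--
l=0 r=12: -14+32=18 d=29 *, r--
l=0 r=11: -14+23=9 d=20 *, r--
l=0 r=10: -14+15=1 d=12 *, r--

r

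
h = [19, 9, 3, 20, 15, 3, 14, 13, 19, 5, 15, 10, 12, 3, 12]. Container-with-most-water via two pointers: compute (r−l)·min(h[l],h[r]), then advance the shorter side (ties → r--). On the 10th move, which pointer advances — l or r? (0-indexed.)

[0,14] min(19,12)*14=168 best=168 * → r--
[0,13] min(19,3)*13=39 best=168 → r--
[0,12] min(19,12)*12=144 best=168 → r--
[0,11] min(19,10)*11=110 best=168 → r--
[0,10] min(19,15)*10=150 best=168 → r--
[0,9] min(19,5)*9=45 best=168 → r--
[0,8] min(19,19)*8=152 best=168 → r--
[0,7] min(19,13)*7=91 best=168 → r--
[0,6] min(19,14)*6=84 best=168 → r--
[0,5] min(19,3)*5=15 best=168 → r--

r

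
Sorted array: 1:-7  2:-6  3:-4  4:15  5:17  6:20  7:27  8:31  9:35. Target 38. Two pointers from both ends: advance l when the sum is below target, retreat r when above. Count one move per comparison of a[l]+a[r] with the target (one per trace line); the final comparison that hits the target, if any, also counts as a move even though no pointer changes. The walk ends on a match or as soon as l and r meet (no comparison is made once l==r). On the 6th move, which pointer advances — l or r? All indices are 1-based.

l=1 r=9: -7+35=28 <38, l++
l=2 r=9: -6+35=29 <38, l++
l=3 r=9: -4+35=31 <38, l++
l=4 r=9: 15+35=50 >38, r--
l=4 r=8: 15+31=46 >38, r--
l=4 r=7: 15+27=42 >38, r--

r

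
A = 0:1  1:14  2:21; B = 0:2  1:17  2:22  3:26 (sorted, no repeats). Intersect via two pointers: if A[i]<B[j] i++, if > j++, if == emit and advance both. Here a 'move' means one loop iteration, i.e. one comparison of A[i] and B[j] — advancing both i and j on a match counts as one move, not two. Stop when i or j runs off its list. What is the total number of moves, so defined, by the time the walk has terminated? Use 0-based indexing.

i=0 j=0: 1<2, i++
i=1 j=0: 14>2, j++
i=1 j=1: 14<17, i++
i=2 j=1: 21>17, j++
i=2 j=2: 21<22, i++

5 moves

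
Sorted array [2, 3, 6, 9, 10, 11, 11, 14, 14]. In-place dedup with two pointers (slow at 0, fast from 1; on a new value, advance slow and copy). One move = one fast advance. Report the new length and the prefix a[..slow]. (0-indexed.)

(s=0,f=1) a[fast]=3≠a[slow]=2 write a[1]=3 → slow++,fast++
(s=1,f=2) a[fast]=6≠a[slow]=3 write a[2]=6 → slow++,fast++
(s=2,f=3) a[fast]=9≠a[slow]=6 write a[3]=9 → slow++,fast++
(s=3,f=4) a[fast]=10≠a[slow]=9 write a[4]=10 → slow++,fast++
(s=4,f=5) a[fast]=11≠a[slow]=10 write a[5]=11 → slow++,fast++
(s=5,f=6) a[fast]=11=a[slow] dup → fast++
(s=5,f=7) a[fast]=14≠a[slow]=11 write a[6]=14 → slow++,fast++
(s=6,f=8) a[fast]=14=a[slow] dup → fast++

length 7; prefix = [2, 3, 6, 9, 10, 11, 14]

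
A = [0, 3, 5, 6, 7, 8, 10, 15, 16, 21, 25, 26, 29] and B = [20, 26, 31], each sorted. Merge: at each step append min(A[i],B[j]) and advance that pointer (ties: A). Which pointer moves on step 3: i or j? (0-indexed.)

i=0 j=0: A[i]=0<=B[j]=20 take 0, i++
i=1 j=0: A[i]=3<=B[j]=20 take 3, i++
i=2 j=0: A[i]=5<=B[j]=20 take 5, i++

i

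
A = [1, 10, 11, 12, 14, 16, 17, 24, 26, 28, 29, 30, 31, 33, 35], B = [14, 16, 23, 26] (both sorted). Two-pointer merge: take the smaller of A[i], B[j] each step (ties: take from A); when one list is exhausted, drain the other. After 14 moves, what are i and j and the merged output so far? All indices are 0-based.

i=10, j=4, merged so far=[1, 10, 11, 12, 14, 14, 16, 16, 17, 23, 24, 26, 26, 28]

[i=0,j=0] A[i]=1<=B[j]=14 take 1 → i++
[i=1,j=0] A[i]=10<=B[j]=14 take 10 → i++
[i=2,j=0] A[i]=11<=B[j]=14 take 11 → i++
[i=3,j=0] A[i]=12<=B[j]=14 take 12 → i++
[i=4,j=0] A[i]=14<=B[j]=14 take 14 → i++
[i=5,j=0] A[i]=16>B[j]=14 take 14 → j++
[i=5,j=1] A[i]=16<=B[j]=16 take 16 → i++
[i=6,j=1] A[i]=17>B[j]=16 take 16 → j++
[i=6,j=2] A[i]=17<=B[j]=23 take 17 → i++
[i=7,j=2] A[i]=24>B[j]=23 take 23 → j++
[i=7,j=3] A[i]=24<=B[j]=26 take 24 → i++
[i=8,j=3] A[i]=26<=B[j]=26 take 26 → i++
[i=9,j=3] A[i]=28>B[j]=26 take 26 → j++
[i=9,j=4] B done, take A[i]=28 → i++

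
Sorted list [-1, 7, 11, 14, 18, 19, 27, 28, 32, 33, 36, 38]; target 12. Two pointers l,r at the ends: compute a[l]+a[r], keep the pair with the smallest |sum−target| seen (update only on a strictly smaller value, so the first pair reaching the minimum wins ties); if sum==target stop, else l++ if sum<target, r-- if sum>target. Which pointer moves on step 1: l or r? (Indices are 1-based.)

r

[1,12] -1+38=37 d=25 * → r--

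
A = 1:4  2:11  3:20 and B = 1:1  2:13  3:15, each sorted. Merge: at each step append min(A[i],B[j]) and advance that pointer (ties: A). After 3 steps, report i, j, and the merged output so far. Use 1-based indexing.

[i=1,j=1] A[i]=4>B[j]=1 take 1 → j++
[i=1,j=2] A[i]=4<=B[j]=13 take 4 → i++
[i=2,j=2] A[i]=11<=B[j]=13 take 11 → i++

i=3, j=2, merged so far=[1, 4, 11]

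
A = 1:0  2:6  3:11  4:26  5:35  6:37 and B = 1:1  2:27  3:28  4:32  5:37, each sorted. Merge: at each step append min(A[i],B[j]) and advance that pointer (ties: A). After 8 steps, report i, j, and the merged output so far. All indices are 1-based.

i=5, j=5, merged so far=[0, 1, 6, 11, 26, 27, 28, 32]

[i=1,j=1] A[i]=0<=B[j]=1 take 0 → i++
[i=2,j=1] A[i]=6>B[j]=1 take 1 → j++
[i=2,j=2] A[i]=6<=B[j]=27 take 6 → i++
[i=3,j=2] A[i]=11<=B[j]=27 take 11 → i++
[i=4,j=2] A[i]=26<=B[j]=27 take 26 → i++
[i=5,j=2] A[i]=35>B[j]=27 take 27 → j++
[i=5,j=3] A[i]=35>B[j]=28 take 28 → j++
[i=5,j=4] A[i]=35>B[j]=32 take 32 → j++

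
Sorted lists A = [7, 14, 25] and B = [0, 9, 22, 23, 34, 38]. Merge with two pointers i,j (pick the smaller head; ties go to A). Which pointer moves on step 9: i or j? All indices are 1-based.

[i=1,j=1] A[i]=7>B[j]=0 take 0 → j++
[i=1,j=2] A[i]=7<=B[j]=9 take 7 → i++
[i=2,j=2] A[i]=14>B[j]=9 take 9 → j++
[i=2,j=3] A[i]=14<=B[j]=22 take 14 → i++
[i=3,j=3] A[i]=25>B[j]=22 take 22 → j++
[i=3,j=4] A[i]=25>B[j]=23 take 23 → j++
[i=3,j=5] A[i]=25<=B[j]=34 take 25 → i++
[i=4,j=5] A done, take B[j]=34 → j++
[i=4,j=6] A done, take B[j]=38 → j++

j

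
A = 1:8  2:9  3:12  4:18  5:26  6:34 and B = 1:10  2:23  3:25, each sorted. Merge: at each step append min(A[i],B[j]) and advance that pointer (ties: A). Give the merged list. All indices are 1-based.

[8, 9, 10, 12, 18, 23, 25, 26, 34]

[i=1,j=1] A[i]=8<=B[j]=10 take 8 → i++
[i=2,j=1] A[i]=9<=B[j]=10 take 9 → i++
[i=3,j=1] A[i]=12>B[j]=10 take 10 → j++
[i=3,j=2] A[i]=12<=B[j]=23 take 12 → i++
[i=4,j=2] A[i]=18<=B[j]=23 take 18 → i++
[i=5,j=2] A[i]=26>B[j]=23 take 23 → j++
[i=5,j=3] A[i]=26>B[j]=25 take 25 → j++
[i=5,j=4] B done, take A[i]=26 → i++
[i=6,j=4] B done, take A[i]=34 → i++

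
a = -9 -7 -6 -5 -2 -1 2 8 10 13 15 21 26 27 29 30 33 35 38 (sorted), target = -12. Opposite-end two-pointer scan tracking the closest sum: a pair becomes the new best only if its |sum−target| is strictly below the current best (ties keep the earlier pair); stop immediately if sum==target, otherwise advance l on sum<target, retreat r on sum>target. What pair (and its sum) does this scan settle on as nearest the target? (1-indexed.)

l=1 r=19: -9+38=29 d=41 *, r--
l=1 r=18: -9+35=26 d=38 *, r--
l=1 r=17: -9+33=24 d=36 *, r--
l=1 r=16: -9+30=21 d=33 *, r--
l=1 r=15: -9+29=20 d=32 *, r--
l=1 r=14: -9+27=18 d=30 *, r--
l=1 r=13: -9+26=17 d=29 *, r--
l=1 r=12: -9+21=12 d=24 *, r--
l=1 r=11: -9+15=6 d=18 *, r--
l=1 r=10: -9+13=4 d=16 *, r--
l=1 r=9: -9+10=1 d=13 *, r--
l=1 r=8: -9+8=-1 d=11 *, r--
l=1 r=7: -9+2=-7 d=5 *, r--
l=1 r=6: -9+-1=-10 d=2 *, r--
l=1 r=5: -9+-2=-11 d=1 *, r--
l=1 r=4: -9+-5=-14 d=2, l++
l=2 r=4: -7+-5=-12 d=0 *, stop

pair (-7, -5) with sum -12 (|Δ|=0)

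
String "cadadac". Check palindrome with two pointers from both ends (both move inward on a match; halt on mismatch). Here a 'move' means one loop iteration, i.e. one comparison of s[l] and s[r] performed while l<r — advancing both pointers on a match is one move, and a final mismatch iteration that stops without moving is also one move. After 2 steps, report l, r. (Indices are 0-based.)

[0,6] 'c'=='c' → l++,r--
[1,5] 'a'=='a' → l++,r--

l=2, r=4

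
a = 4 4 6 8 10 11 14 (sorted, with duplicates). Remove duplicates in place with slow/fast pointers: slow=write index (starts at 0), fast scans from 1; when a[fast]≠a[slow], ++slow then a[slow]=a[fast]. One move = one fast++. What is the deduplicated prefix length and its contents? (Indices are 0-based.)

slow=0 fast=1: a[fast]=4=a[slow] dup, fast++
slow=0 fast=2: a[fast]=6≠a[slow]=4 write a[1]=6, slow++,fast++
slow=1 fast=3: a[fast]=8≠a[slow]=6 write a[2]=8, slow++,fast++
slow=2 fast=4: a[fast]=10≠a[slow]=8 write a[3]=10, slow++,fast++
slow=3 fast=5: a[fast]=11≠a[slow]=10 write a[4]=11, slow++,fast++
slow=4 fast=6: a[fast]=14≠a[slow]=11 write a[5]=14, slow++,fast++

length 6; prefix = [4, 6, 8, 10, 11, 14]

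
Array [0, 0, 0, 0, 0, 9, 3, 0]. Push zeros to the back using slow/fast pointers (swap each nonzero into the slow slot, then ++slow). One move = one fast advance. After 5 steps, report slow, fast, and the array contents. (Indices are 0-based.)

slow=0 fast=0: a[fast]=0, fast++
slow=0 fast=1: a[fast]=0, fast++
slow=0 fast=2: a[fast]=0, fast++
slow=0 fast=3: a[fast]=0, fast++
slow=0 fast=4: a[fast]=0, fast++

slow=0, fast=5, a=[0, 0, 0, 0, 0, 9, 3, 0]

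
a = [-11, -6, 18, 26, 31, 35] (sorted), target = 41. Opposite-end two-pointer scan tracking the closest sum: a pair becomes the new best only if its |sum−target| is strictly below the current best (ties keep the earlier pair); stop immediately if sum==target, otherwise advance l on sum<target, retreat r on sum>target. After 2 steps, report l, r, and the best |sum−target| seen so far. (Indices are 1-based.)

l=1 r=6: -11+35=24 d=17 *, l++
l=2 r=6: -6+35=29 d=12 *, l++

l=3, r=6, best |Δ|=12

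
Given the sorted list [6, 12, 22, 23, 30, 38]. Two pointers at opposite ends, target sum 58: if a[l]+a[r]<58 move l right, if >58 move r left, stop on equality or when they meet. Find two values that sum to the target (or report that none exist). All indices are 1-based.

no pair

[1,6] 6+38=44 <58 → l++
[2,6] 12+38=50 <58 → l++
[3,6] 22+38=60 >58 → r--
[3,5] 22+30=52 <58 → l++
[4,5] 23+30=53 <58 → l++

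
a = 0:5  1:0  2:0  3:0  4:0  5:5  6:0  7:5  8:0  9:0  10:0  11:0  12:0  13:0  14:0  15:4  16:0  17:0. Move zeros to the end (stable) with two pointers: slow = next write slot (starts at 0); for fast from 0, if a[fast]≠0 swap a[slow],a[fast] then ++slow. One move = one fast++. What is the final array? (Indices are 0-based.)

[5, 5, 5, 4, 0, 0, 0, 0, 0, 0, 0, 0, 0, 0, 0, 0, 0, 0]

slow=0 fast=0: a[fast]=5≠0 swap→a[0]=5, slow++,fast++
slow=1 fast=1: a[fast]=0, fast++
slow=1 fast=2: a[fast]=0, fast++
slow=1 fast=3: a[fast]=0, fast++
slow=1 fast=4: a[fast]=0, fast++
slow=1 fast=5: a[fast]=5≠0 swap→a[1]=5, slow++,fast++
slow=2 fast=6: a[fast]=0, fast++
slow=2 fast=7: a[fast]=5≠0 swap→a[2]=5, slow++,fast++
slow=3 fast=8: a[fast]=0, fast++
slow=3 fast=9: a[fast]=0, fast++
slow=3 fast=10: a[fast]=0, fast++
slow=3 fast=11: a[fast]=0, fast++
slow=3 fast=12: a[fast]=0, fast++
slow=3 fast=13: a[fast]=0, fast++
slow=3 fast=14: a[fast]=0, fast++
slow=3 fast=15: a[fast]=4≠0 swap→a[3]=4, slow++,fast++
slow=4 fast=16: a[fast]=0, fast++
slow=4 fast=17: a[fast]=0, fast++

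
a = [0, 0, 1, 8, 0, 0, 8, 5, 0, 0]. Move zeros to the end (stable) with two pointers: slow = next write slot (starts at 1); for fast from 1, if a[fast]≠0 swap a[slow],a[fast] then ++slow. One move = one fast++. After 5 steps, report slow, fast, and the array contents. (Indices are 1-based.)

slow=3, fast=6, a=[1, 8, 0, 0, 0, 0, 8, 5, 0, 0]

slow=1 fast=1: a[fast]=0, fast++
slow=1 fast=2: a[fast]=0, fast++
slow=1 fast=3: a[fast]=1≠0 swap→a[1]=1, slow++,fast++
slow=2 fast=4: a[fast]=8≠0 swap→a[2]=8, slow++,fast++
slow=3 fast=5: a[fast]=0, fast++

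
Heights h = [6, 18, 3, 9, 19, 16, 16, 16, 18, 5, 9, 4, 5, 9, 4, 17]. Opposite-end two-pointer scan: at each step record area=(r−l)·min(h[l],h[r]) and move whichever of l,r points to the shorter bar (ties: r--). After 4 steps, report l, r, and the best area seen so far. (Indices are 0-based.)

[0,15] min(6,17)*15=90 best=90 * → l++
[1,15] min(18,17)*14=238 best=238 * → r--
[1,14] min(18,4)*13=52 best=238 → r--
[1,13] min(18,9)*12=108 best=238 → r--

l=1, r=12, best area=238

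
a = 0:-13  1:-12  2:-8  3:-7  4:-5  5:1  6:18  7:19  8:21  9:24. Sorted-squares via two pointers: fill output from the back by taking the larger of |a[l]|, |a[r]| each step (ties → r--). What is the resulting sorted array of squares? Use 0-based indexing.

[1, 25, 49, 64, 144, 169, 324, 361, 441, 576]

[0,9] |-13|<=|24| out[9]=576 → r--
[0,8] |-13|<=|21| out[8]=441 → r--
[0,7] |-13|<=|19| out[7]=361 → r--
[0,6] |-13|<=|18| out[6]=324 → r--
[0,5] |-13|>|1| out[5]=169 → l++
[1,5] |-12|>|1| out[4]=144 → l++
[2,5] |-8|>|1| out[3]=64 → l++
[3,5] |-7|>|1| out[2]=49 → l++
[4,5] |-5|>|1| out[1]=25 → l++
[5,5] |1|<=|1| out[0]=1 → r--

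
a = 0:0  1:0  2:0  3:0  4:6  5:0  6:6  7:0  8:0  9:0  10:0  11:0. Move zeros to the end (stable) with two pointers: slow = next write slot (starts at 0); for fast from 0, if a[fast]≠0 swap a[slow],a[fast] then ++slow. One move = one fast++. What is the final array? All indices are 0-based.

[6, 6, 0, 0, 0, 0, 0, 0, 0, 0, 0, 0]

(s=0,f=0) a[fast]=0 → fast++
(s=0,f=1) a[fast]=0 → fast++
(s=0,f=2) a[fast]=0 → fast++
(s=0,f=3) a[fast]=0 → fast++
(s=0,f=4) a[fast]=6≠0 swap→a[0]=6 → slow++,fast++
(s=1,f=5) a[fast]=0 → fast++
(s=1,f=6) a[fast]=6≠0 swap→a[1]=6 → slow++,fast++
(s=2,f=7) a[fast]=0 → fast++
(s=2,f=8) a[fast]=0 → fast++
(s=2,f=9) a[fast]=0 → fast++
(s=2,f=10) a[fast]=0 → fast++
(s=2,f=11) a[fast]=0 → fast++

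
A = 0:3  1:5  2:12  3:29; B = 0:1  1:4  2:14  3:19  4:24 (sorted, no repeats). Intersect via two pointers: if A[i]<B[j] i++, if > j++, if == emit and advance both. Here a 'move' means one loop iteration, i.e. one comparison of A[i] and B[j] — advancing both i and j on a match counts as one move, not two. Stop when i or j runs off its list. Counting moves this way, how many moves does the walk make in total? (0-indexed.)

[i=0,j=0] 3>1 → j++
[i=0,j=1] 3<4 → i++
[i=1,j=1] 5>4 → j++
[i=1,j=2] 5<14 → i++
[i=2,j=2] 12<14 → i++
[i=3,j=2] 29>14 → j++
[i=3,j=3] 29>19 → j++
[i=3,j=4] 29>24 → j++

8 moves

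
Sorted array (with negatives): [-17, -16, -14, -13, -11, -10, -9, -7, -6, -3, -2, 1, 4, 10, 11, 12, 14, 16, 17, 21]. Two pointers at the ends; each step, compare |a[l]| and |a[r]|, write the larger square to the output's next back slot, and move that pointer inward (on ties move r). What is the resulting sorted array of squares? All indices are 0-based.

[0,19] |-17|<=|21| out[19]=441 → r--
[0,18] |-17|<=|17| out[18]=289 → r--
[0,17] |-17|>|16| out[17]=289 → l++
[1,17] |-16|<=|16| out[16]=256 → r--
[1,16] |-16|>|14| out[15]=256 → l++
[2,16] |-14|<=|14| out[14]=196 → r--
[2,15] |-14|>|12| out[13]=196 → l++
[3,15] |-13|>|12| out[12]=169 → l++
[4,15] |-11|<=|12| out[11]=144 → r--
[4,14] |-11|<=|11| out[10]=121 → r--
[4,13] |-11|>|10| out[9]=121 → l++
[5,13] |-10|<=|10| out[8]=100 → r--
[5,12] |-10|>|4| out[7]=100 → l++
[6,12] |-9|>|4| out[6]=81 → l++
[7,12] |-7|>|4| out[5]=49 → l++
[8,12] |-6|>|4| out[4]=36 → l++
[9,12] |-3|<=|4| out[3]=16 → r--
[9,11] |-3|>|1| out[2]=9 → l++
[10,11] |-2|>|1| out[1]=4 → l++
[11,11] |1|<=|1| out[0]=1 → r--

[1, 4, 9, 16, 36, 49, 81, 100, 100, 121, 121, 144, 169, 196, 196, 256, 256, 289, 289, 441]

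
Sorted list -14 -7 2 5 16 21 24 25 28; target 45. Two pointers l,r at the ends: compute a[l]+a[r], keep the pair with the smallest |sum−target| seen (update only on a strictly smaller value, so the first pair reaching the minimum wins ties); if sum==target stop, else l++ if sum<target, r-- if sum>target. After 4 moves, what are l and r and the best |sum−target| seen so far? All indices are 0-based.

l=0 r=8: -14+28=14 d=31 *, l++
l=1 r=8: -7+28=21 d=24 *, l++
l=2 r=8: 2+28=30 d=15 *, l++
l=3 r=8: 5+28=33 d=12 *, l++

l=4, r=8, best |Δ|=12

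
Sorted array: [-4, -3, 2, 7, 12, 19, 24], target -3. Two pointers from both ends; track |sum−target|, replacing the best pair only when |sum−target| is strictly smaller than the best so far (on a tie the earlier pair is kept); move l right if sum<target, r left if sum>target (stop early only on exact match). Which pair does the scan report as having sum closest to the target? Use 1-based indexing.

pair (-4, 2) with sum -2 (|Δ|=1)

[1,7] -4+24=20 d=23 * → r--
[1,6] -4+19=15 d=18 * → r--
[1,5] -4+12=8 d=11 * → r--
[1,4] -4+7=3 d=6 * → r--
[1,3] -4+2=-2 d=1 * → r--
[1,2] -4+-3=-7 d=4 → l++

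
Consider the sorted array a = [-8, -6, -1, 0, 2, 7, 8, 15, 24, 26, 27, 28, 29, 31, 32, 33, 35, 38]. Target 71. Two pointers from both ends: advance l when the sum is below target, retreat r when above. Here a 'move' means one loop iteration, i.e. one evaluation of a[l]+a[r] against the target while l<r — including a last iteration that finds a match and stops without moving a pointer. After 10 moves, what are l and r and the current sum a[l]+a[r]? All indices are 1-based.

l=1 r=18: -8+38=30 <71, l++
l=2 r=18: -6+38=32 <71, l++
l=3 r=18: -1+38=37 <71, l++
l=4 r=18: 0+38=38 <71, l++
l=5 r=18: 2+38=40 <71, l++
l=6 r=18: 7+38=45 <71, l++
l=7 r=18: 8+38=46 <71, l++
l=8 r=18: 15+38=53 <71, l++
l=9 r=18: 24+38=62 <71, l++
l=10 r=18: 26+38=64 <71, l++

l=11, r=18, sum=65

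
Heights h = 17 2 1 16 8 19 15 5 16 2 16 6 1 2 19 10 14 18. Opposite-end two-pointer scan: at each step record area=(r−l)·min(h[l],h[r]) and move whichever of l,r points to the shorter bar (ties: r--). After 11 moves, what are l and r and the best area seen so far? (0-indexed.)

[0,17] min(17,18)*17=289 best=289 * → l++
[1,17] min(2,18)*16=32 best=289 → l++
[2,17] min(1,18)*15=15 best=289 → l++
[3,17] min(16,18)*14=224 best=289 → l++
[4,17] min(8,18)*13=104 best=289 → l++
[5,17] min(19,18)*12=216 best=289 → r--
[5,16] min(19,14)*11=154 best=289 → r--
[5,15] min(19,10)*10=100 best=289 → r--
[5,14] min(19,19)*9=171 best=289 → r--
[5,13] min(19,2)*8=16 best=289 → r--
[5,12] min(19,1)*7=7 best=289 → r--

l=5, r=11, best area=289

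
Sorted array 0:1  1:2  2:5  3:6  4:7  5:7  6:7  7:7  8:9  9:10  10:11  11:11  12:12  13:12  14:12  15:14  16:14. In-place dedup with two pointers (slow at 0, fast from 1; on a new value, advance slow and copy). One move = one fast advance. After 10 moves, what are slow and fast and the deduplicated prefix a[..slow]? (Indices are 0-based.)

slow=7, fast=11, prefix=[1, 2, 5, 6, 7, 9, 10, 11]

slow=0 fast=1: a[fast]=2≠a[slow]=1 write a[1]=2, slow++,fast++
slow=1 fast=2: a[fast]=5≠a[slow]=2 write a[2]=5, slow++,fast++
slow=2 fast=3: a[fast]=6≠a[slow]=5 write a[3]=6, slow++,fast++
slow=3 fast=4: a[fast]=7≠a[slow]=6 write a[4]=7, slow++,fast++
slow=4 fast=5: a[fast]=7=a[slow] dup, fast++
slow=4 fast=6: a[fast]=7=a[slow] dup, fast++
slow=4 fast=7: a[fast]=7=a[slow] dup, fast++
slow=4 fast=8: a[fast]=9≠a[slow]=7 write a[5]=9, slow++,fast++
slow=5 fast=9: a[fast]=10≠a[slow]=9 write a[6]=10, slow++,fast++
slow=6 fast=10: a[fast]=11≠a[slow]=10 write a[7]=11, slow++,fast++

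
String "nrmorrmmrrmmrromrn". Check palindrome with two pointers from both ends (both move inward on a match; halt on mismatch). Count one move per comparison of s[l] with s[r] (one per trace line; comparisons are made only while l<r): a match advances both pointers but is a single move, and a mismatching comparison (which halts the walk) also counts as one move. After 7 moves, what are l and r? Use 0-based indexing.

l=7, r=10

l=0 r=17: 'n'=='n', l++,r--
l=1 r=16: 'r'=='r', l++,r--
l=2 r=15: 'm'=='m', l++,r--
l=3 r=14: 'o'=='o', l++,r--
l=4 r=13: 'r'=='r', l++,r--
l=5 r=12: 'r'=='r', l++,r--
l=6 r=11: 'm'=='m', l++,r--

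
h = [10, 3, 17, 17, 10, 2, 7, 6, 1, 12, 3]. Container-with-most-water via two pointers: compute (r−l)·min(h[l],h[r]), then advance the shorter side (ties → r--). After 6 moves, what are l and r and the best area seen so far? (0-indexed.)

l=2, r=6, best area=90

[0,10] min(10,3)*10=30 best=30 * → r--
[0,9] min(10,12)*9=90 best=90 * → l++
[1,9] min(3,12)*8=24 best=90 → l++
[2,9] min(17,12)*7=84 best=90 → r--
[2,8] min(17,1)*6=6 best=90 → r--
[2,7] min(17,6)*5=30 best=90 → r--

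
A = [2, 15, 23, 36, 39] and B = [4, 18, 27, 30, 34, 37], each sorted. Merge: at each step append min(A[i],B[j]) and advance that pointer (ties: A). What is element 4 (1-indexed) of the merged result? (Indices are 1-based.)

[i=1,j=1] A[i]=2<=B[j]=4 take 2 → i++
[i=2,j=1] A[i]=15>B[j]=4 take 4 → j++
[i=2,j=2] A[i]=15<=B[j]=18 take 15 → i++
[i=3,j=2] A[i]=23>B[j]=18 take 18 → j++
[i=3,j=3] A[i]=23<=B[j]=27 take 23 → i++
[i=4,j=3] A[i]=36>B[j]=27 take 27 → j++
[i=4,j=4] A[i]=36>B[j]=30 take 30 → j++
[i=4,j=5] A[i]=36>B[j]=34 take 34 → j++
[i=4,j=6] A[i]=36<=B[j]=37 take 36 → i++
[i=5,j=6] A[i]=39>B[j]=37 take 37 → j++
[i=5,j=7] B done, take A[i]=39 → i++

merged[4] = 18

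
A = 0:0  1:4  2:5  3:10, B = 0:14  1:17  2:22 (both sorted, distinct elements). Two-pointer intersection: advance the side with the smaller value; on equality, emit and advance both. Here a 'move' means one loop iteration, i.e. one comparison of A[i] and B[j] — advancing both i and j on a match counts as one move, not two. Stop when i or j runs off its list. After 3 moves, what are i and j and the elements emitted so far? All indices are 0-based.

i=3, j=0, emitted=[]

[i=0,j=0] 0<14 → i++
[i=1,j=0] 4<14 → i++
[i=2,j=0] 5<14 → i++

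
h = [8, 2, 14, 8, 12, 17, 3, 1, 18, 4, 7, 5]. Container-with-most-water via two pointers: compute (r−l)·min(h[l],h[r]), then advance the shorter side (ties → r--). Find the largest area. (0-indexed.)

l=0 r=11: min(8,5)*11=55 best=55 *, r--
l=0 r=10: min(8,7)*10=70 best=70 *, r--
l=0 r=9: min(8,4)*9=36 best=70, r--
l=0 r=8: min(8,18)*8=64 best=70, l++
l=1 r=8: min(2,18)*7=14 best=70, l++
l=2 r=8: min(14,18)*6=84 best=84 *, l++
l=3 r=8: min(8,18)*5=40 best=84, l++
l=4 r=8: min(12,18)*4=48 best=84, l++
l=5 r=8: min(17,18)*3=51 best=84, l++
l=6 r=8: min(3,18)*2=6 best=84, l++
l=7 r=8: min(1,18)*1=1 best=84, l++

max area = 84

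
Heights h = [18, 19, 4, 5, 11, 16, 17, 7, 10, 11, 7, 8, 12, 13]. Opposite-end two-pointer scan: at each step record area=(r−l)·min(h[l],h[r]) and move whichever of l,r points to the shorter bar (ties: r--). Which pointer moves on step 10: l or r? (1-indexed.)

[1,14] min(18,13)*13=169 best=169 * → r--
[1,13] min(18,12)*12=144 best=169 → r--
[1,12] min(18,8)*11=88 best=169 → r--
[1,11] min(18,7)*10=70 best=169 → r--
[1,10] min(18,11)*9=99 best=169 → r--
[1,9] min(18,10)*8=80 best=169 → r--
[1,8] min(18,7)*7=49 best=169 → r--
[1,7] min(18,17)*6=102 best=169 → r--
[1,6] min(18,16)*5=80 best=169 → r--
[1,5] min(18,11)*4=44 best=169 → r--

r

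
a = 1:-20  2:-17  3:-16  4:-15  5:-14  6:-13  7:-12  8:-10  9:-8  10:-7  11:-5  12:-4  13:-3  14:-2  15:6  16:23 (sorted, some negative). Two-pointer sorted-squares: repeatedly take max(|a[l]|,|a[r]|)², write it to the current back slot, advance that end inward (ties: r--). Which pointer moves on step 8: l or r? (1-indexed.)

l

l=1 r=16: |-20|<=|23| out[16]=529, r--
l=1 r=15: |-20|>|6| out[15]=400, l++
l=2 r=15: |-17|>|6| out[14]=289, l++
l=3 r=15: |-16|>|6| out[13]=256, l++
l=4 r=15: |-15|>|6| out[12]=225, l++
l=5 r=15: |-14|>|6| out[11]=196, l++
l=6 r=15: |-13|>|6| out[10]=169, l++
l=7 r=15: |-12|>|6| out[9]=144, l++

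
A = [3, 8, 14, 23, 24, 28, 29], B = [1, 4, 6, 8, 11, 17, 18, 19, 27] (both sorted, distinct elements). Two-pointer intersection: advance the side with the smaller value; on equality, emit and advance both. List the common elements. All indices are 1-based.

intersection = [8]

[i=1,j=1] 3>1 → j++
[i=1,j=2] 3<4 → i++
[i=2,j=2] 8>4 → j++
[i=2,j=3] 8>6 → j++
[i=2,j=4] 8==8 emit → i++,j++
[i=3,j=5] 14>11 → j++
[i=3,j=6] 14<17 → i++
[i=4,j=6] 23>17 → j++
[i=4,j=7] 23>18 → j++
[i=4,j=8] 23>19 → j++
[i=4,j=9] 23<27 → i++
[i=5,j=9] 24<27 → i++
[i=6,j=9] 28>27 → j++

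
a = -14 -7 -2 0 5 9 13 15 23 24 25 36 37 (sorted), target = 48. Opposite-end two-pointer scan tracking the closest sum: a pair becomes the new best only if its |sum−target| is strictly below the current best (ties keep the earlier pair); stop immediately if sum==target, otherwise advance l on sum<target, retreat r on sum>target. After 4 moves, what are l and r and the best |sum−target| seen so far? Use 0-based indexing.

l=4, r=12, best |Δ|=11

l=0 r=12: -14+37=23 d=25 *, l++
l=1 r=12: -7+37=30 d=18 *, l++
l=2 r=12: -2+37=35 d=13 *, l++
l=3 r=12: 0+37=37 d=11 *, l++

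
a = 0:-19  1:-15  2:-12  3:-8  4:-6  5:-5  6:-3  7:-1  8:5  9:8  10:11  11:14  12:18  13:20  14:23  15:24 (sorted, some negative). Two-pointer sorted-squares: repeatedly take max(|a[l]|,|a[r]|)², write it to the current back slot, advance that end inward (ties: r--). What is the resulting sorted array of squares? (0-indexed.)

[0,15] |-19|<=|24| out[15]=576 → r--
[0,14] |-19|<=|23| out[14]=529 → r--
[0,13] |-19|<=|20| out[13]=400 → r--
[0,12] |-19|>|18| out[12]=361 → l++
[1,12] |-15|<=|18| out[11]=324 → r--
[1,11] |-15|>|14| out[10]=225 → l++
[2,11] |-12|<=|14| out[9]=196 → r--
[2,10] |-12|>|11| out[8]=144 → l++
[3,10] |-8|<=|11| out[7]=121 → r--
[3,9] |-8|<=|8| out[6]=64 → r--
[3,8] |-8|>|5| out[5]=64 → l++
[4,8] |-6|>|5| out[4]=36 → l++
[5,8] |-5|<=|5| out[3]=25 → r--
[5,7] |-5|>|-1| out[2]=25 → l++
[6,7] |-3|>|-1| out[1]=9 → l++
[7,7] |-1|<=|-1| out[0]=1 → r--

[1, 9, 25, 25, 36, 64, 64, 121, 144, 196, 225, 324, 361, 400, 529, 576]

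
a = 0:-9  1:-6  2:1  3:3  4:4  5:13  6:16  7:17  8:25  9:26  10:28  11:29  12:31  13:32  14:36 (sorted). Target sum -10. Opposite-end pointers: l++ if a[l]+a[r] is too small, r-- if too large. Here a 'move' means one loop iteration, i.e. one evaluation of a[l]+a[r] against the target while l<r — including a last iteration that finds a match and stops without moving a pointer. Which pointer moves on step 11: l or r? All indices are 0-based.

[0,14] -9+36=27 >-10 → r--
[0,13] -9+32=23 >-10 → r--
[0,12] -9+31=22 >-10 → r--
[0,11] -9+29=20 >-10 → r--
[0,10] -9+28=19 >-10 → r--
[0,9] -9+26=17 >-10 → r--
[0,8] -9+25=16 >-10 → r--
[0,7] -9+17=8 >-10 → r--
[0,6] -9+16=7 >-10 → r--
[0,5] -9+13=4 >-10 → r--
[0,4] -9+4=-5 >-10 → r--

r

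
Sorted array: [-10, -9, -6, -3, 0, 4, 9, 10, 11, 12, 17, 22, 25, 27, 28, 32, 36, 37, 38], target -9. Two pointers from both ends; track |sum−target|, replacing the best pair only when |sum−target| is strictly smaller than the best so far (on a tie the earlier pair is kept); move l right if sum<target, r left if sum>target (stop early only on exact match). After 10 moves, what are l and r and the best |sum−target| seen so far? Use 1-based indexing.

l=1 r=19: -10+38=28 d=37 *, r--
l=1 r=18: -10+37=27 d=36 *, r--
l=1 r=17: -10+36=26 d=35 *, r--
l=1 r=16: -10+32=22 d=31 *, r--
l=1 r=15: -10+28=18 d=27 *, r--
l=1 r=14: -10+27=17 d=26 *, r--
l=1 r=13: -10+25=15 d=24 *, r--
l=1 r=12: -10+22=12 d=21 *, r--
l=1 r=11: -10+17=7 d=16 *, r--
l=1 r=10: -10+12=2 d=11 *, r--

l=1, r=9, best |Δ|=11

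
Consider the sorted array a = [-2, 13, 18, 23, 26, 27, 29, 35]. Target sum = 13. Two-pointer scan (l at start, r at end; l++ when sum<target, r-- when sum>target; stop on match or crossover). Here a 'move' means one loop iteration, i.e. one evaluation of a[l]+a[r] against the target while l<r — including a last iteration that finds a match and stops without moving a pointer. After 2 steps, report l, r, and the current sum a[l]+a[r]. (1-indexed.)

l=1, r=6, sum=25

l=1 r=8: -2+35=33 >13, r--
l=1 r=7: -2+29=27 >13, r--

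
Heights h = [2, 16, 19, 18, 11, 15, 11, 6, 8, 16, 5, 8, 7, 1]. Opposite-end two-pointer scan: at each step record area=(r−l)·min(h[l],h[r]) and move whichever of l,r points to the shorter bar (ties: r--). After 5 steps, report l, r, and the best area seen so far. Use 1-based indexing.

l=1 r=14: min(2,1)*13=13 best=13 *, r--
l=1 r=13: min(2,7)*12=24 best=24 *, l++
l=2 r=13: min(16,7)*11=77 best=77 *, r--
l=2 r=12: min(16,8)*10=80 best=80 *, r--
l=2 r=11: min(16,5)*9=45 best=80, r--

l=2, r=10, best area=80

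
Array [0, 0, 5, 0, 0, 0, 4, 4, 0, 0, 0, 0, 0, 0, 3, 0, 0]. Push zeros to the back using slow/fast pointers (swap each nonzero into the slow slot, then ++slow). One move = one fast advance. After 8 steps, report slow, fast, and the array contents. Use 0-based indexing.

slow=3, fast=8, a=[5, 4, 4, 0, 0, 0, 0, 0, 0, 0, 0, 0, 0, 0, 3, 0, 0]

slow=0 fast=0: a[fast]=0, fast++
slow=0 fast=1: a[fast]=0, fast++
slow=0 fast=2: a[fast]=5≠0 swap→a[0]=5, slow++,fast++
slow=1 fast=3: a[fast]=0, fast++
slow=1 fast=4: a[fast]=0, fast++
slow=1 fast=5: a[fast]=0, fast++
slow=1 fast=6: a[fast]=4≠0 swap→a[1]=4, slow++,fast++
slow=2 fast=7: a[fast]=4≠0 swap→a[2]=4, slow++,fast++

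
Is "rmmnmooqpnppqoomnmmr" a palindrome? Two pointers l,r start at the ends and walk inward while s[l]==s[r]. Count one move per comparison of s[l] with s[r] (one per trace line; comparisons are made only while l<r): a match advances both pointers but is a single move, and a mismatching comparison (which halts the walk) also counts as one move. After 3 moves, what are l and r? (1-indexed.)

l=4, r=17

l=1 r=20: 'r'=='r', l++,r--
l=2 r=19: 'm'=='m', l++,r--
l=3 r=18: 'm'=='m', l++,r--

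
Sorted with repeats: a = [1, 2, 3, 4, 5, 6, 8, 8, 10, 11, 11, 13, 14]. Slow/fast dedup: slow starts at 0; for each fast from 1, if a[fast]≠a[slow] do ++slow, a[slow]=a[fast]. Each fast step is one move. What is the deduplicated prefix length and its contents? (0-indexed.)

slow=0 fast=1: a[fast]=2≠a[slow]=1 write a[1]=2, slow++,fast++
slow=1 fast=2: a[fast]=3≠a[slow]=2 write a[2]=3, slow++,fast++
slow=2 fast=3: a[fast]=4≠a[slow]=3 write a[3]=4, slow++,fast++
slow=3 fast=4: a[fast]=5≠a[slow]=4 write a[4]=5, slow++,fast++
slow=4 fast=5: a[fast]=6≠a[slow]=5 write a[5]=6, slow++,fast++
slow=5 fast=6: a[fast]=8≠a[slow]=6 write a[6]=8, slow++,fast++
slow=6 fast=7: a[fast]=8=a[slow] dup, fast++
slow=6 fast=8: a[fast]=10≠a[slow]=8 write a[7]=10, slow++,fast++
slow=7 fast=9: a[fast]=11≠a[slow]=10 write a[8]=11, slow++,fast++
slow=8 fast=10: a[fast]=11=a[slow] dup, fast++
slow=8 fast=11: a[fast]=13≠a[slow]=11 write a[9]=13, slow++,fast++
slow=9 fast=12: a[fast]=14≠a[slow]=13 write a[10]=14, slow++,fast++

length 11; prefix = [1, 2, 3, 4, 5, 6, 8, 10, 11, 13, 14]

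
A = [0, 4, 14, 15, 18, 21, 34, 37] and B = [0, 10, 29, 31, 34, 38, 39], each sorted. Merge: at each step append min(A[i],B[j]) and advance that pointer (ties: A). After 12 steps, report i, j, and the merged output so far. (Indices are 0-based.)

i=7, j=5, merged so far=[0, 0, 4, 10, 14, 15, 18, 21, 29, 31, 34, 34]

[i=0,j=0] A[i]=0<=B[j]=0 take 0 → i++
[i=1,j=0] A[i]=4>B[j]=0 take 0 → j++
[i=1,j=1] A[i]=4<=B[j]=10 take 4 → i++
[i=2,j=1] A[i]=14>B[j]=10 take 10 → j++
[i=2,j=2] A[i]=14<=B[j]=29 take 14 → i++
[i=3,j=2] A[i]=15<=B[j]=29 take 15 → i++
[i=4,j=2] A[i]=18<=B[j]=29 take 18 → i++
[i=5,j=2] A[i]=21<=B[j]=29 take 21 → i++
[i=6,j=2] A[i]=34>B[j]=29 take 29 → j++
[i=6,j=3] A[i]=34>B[j]=31 take 31 → j++
[i=6,j=4] A[i]=34<=B[j]=34 take 34 → i++
[i=7,j=4] A[i]=37>B[j]=34 take 34 → j++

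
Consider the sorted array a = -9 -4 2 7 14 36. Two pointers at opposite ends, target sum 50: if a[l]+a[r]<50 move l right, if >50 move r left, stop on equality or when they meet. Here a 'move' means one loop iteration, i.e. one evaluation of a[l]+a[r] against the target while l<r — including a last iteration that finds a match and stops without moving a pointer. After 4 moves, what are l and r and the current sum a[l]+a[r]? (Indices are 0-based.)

l=4, r=5, sum=50

l=0 r=5: -9+36=27 <50, l++
l=1 r=5: -4+36=32 <50, l++
l=2 r=5: 2+36=38 <50, l++
l=3 r=5: 7+36=43 <50, l++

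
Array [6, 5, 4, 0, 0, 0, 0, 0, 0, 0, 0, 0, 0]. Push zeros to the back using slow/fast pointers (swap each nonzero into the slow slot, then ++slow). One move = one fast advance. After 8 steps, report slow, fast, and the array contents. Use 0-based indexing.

slow=3, fast=8, a=[6, 5, 4, 0, 0, 0, 0, 0, 0, 0, 0, 0, 0]

slow=0 fast=0: a[fast]=6≠0 swap→a[0]=6, slow++,fast++
slow=1 fast=1: a[fast]=5≠0 swap→a[1]=5, slow++,fast++
slow=2 fast=2: a[fast]=4≠0 swap→a[2]=4, slow++,fast++
slow=3 fast=3: a[fast]=0, fast++
slow=3 fast=4: a[fast]=0, fast++
slow=3 fast=5: a[fast]=0, fast++
slow=3 fast=6: a[fast]=0, fast++
slow=3 fast=7: a[fast]=0, fast++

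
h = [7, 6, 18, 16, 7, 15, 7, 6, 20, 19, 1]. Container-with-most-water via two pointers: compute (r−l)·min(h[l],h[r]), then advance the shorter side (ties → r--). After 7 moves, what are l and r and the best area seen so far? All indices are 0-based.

l=6, r=9, best area=126

[0,10] min(7,1)*10=10 best=10 * → r--
[0,9] min(7,19)*9=63 best=63 * → l++
[1,9] min(6,19)*8=48 best=63 → l++
[2,9] min(18,19)*7=126 best=126 * → l++
[3,9] min(16,19)*6=96 best=126 → l++
[4,9] min(7,19)*5=35 best=126 → l++
[5,9] min(15,19)*4=60 best=126 → l++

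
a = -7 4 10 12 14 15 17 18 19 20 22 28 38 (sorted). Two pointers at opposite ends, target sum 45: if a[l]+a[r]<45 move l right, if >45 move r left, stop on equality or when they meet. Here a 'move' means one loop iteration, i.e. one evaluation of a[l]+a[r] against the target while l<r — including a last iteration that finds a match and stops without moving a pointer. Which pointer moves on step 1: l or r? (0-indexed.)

l=0 r=12: -7+38=31 <45, l++

l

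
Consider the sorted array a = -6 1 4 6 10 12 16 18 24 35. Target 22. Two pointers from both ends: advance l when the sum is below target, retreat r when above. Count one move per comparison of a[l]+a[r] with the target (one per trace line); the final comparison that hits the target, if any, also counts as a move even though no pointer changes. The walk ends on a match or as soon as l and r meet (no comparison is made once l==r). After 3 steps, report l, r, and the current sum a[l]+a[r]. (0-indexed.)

[0,9] -6+35=29 >22 → r--
[0,8] -6+24=18 <22 → l++
[1,8] 1+24=25 >22 → r--

l=1, r=7, sum=19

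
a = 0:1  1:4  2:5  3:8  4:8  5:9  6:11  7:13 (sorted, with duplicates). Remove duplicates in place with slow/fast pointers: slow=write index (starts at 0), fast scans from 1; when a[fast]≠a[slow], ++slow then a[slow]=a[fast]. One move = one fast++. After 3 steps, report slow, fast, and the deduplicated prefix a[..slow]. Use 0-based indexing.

slow=0 fast=1: a[fast]=4≠a[slow]=1 write a[1]=4, slow++,fast++
slow=1 fast=2: a[fast]=5≠a[slow]=4 write a[2]=5, slow++,fast++
slow=2 fast=3: a[fast]=8≠a[slow]=5 write a[3]=8, slow++,fast++

slow=3, fast=4, prefix=[1, 4, 5, 8]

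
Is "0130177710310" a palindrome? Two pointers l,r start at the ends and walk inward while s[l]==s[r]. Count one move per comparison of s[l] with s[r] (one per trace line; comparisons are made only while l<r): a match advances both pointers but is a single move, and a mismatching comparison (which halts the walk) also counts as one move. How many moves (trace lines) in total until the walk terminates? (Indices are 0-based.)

6 moves

[0,12] '0'=='0' → l++,r--
[1,11] '1'=='1' → l++,r--
[2,10] '3'=='3' → l++,r--
[3,9] '0'=='0' → l++,r--
[4,8] '1'=='1' → l++,r--
[5,7] '7'=='7' → l++,r--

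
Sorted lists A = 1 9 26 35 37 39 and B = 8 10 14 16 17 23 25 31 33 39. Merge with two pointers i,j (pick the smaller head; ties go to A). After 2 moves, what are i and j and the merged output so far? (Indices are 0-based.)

i=0 j=0: A[i]=1<=B[j]=8 take 1, i++
i=1 j=0: A[i]=9>B[j]=8 take 8, j++

i=1, j=1, merged so far=[1, 8]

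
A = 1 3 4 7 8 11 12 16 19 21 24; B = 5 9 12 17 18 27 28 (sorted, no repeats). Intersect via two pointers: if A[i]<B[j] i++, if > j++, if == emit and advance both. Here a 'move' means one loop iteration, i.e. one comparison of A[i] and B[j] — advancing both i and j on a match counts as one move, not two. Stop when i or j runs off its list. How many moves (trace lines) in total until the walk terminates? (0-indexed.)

[i=0,j=0] 1<5 → i++
[i=1,j=0] 3<5 → i++
[i=2,j=0] 4<5 → i++
[i=3,j=0] 7>5 → j++
[i=3,j=1] 7<9 → i++
[i=4,j=1] 8<9 → i++
[i=5,j=1] 11>9 → j++
[i=5,j=2] 11<12 → i++
[i=6,j=2] 12==12 emit → i++,j++
[i=7,j=3] 16<17 → i++
[i=8,j=3] 19>17 → j++
[i=8,j=4] 19>18 → j++
[i=8,j=5] 19<27 → i++
[i=9,j=5] 21<27 → i++
[i=10,j=5] 24<27 → i++

15 moves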